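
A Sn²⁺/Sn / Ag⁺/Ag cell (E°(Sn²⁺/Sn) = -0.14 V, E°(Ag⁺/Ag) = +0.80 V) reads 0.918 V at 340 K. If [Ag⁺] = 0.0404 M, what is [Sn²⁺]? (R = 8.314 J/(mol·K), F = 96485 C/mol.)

0.0073 M

From the Nernst equation, ln Q = nF(E° − E)/RT = 2×96485×(0.94 − 0.918)/(8.314×340) = 1.502, so Q = 4.49.
With Q = [Sn²⁺]/[Ag⁺]^2 and the known concentrations, [Sn²⁺] in the numerator gives [Sn²⁺] = 0.0073 M.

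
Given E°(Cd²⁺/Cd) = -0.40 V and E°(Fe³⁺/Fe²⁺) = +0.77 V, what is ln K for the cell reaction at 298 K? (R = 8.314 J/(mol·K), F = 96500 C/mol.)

E°_cell = +0.77 − (-0.40) = 1.17 V, with n = 2 electrons transferred.
At equilibrium E = 0, so the Nernst equation gives ln K = nFE°/RT = (2)(96500)(1.17)/((8.314)(298)) = 91.14.

ln K = 91.1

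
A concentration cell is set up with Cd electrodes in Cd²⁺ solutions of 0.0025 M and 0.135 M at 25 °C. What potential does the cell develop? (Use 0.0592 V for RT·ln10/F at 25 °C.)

0.051 V

Both half-cells are Cd²⁺/Cd, so E°_cell = 0. The concentrated side is the cathode; the cell reaction moves Cd²⁺ from high to low concentration with n = 2.
Q = [Cd²⁺]_dilute/[Cd²⁺]_conc = 0.0025/0.135 = 0.0185.
E = 0 − (0.0592/2) log Q = −(0.0592/2)(-1.732) = 0.0513 V.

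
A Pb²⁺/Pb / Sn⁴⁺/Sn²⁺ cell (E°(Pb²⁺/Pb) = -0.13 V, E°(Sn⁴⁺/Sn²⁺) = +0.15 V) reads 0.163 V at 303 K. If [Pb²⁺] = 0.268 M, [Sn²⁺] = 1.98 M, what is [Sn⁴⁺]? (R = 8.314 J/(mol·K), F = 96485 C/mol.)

6.8 × 10^-5 M

From the Nernst equation, ln Q = nF(E° − E)/RT = 2×96485×(0.28 − 0.163)/(8.314×303) = 8.962, so Q = 7800.
With Q = [Pb²⁺]·[Sn²⁺]/[Sn⁴⁺] and the known concentrations, [Sn⁴⁺] in the denominator gives [Sn⁴⁺] = 6.8 × 10^-5 M.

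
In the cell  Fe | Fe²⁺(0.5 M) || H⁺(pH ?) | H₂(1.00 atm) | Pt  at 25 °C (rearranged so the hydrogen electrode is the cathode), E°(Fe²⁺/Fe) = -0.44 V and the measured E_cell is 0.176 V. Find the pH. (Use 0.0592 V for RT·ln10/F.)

pH = 4.61

E°_cell = 0.44 V and n = 2.
log Q = n(E° − E)/0.0592 = 2×(0.44 − 0.176)/0.0592 = 8.919.
With Q = [Fe²⁺]·P(H₂) / [H⁺]^2, solving for [H⁺] gives log[H⁺] = -4.610, so pH = 4.61.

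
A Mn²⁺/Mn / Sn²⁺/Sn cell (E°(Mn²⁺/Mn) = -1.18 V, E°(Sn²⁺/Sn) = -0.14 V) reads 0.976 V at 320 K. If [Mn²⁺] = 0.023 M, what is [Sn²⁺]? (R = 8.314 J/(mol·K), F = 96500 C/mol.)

From the Nernst equation, ln Q = nF(E° − E)/RT = 2×96500×(1.04 − 0.976)/(8.314×320) = 4.643, so Q = 104.
With Q = [Mn²⁺]/[Sn²⁺] and the known concentrations, [Sn²⁺] in the denominator gives [Sn²⁺] = 2.2 × 10^-4 M.

2.2 × 10^-4 M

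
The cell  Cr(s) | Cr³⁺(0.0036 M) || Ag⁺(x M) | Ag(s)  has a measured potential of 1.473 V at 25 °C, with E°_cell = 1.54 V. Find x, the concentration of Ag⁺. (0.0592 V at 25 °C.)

From the Nernst equation, log Q = n(E° − E)/0.0592 = 3(1.54 − 1.473)/0.0592 = 3.395, so Q = 2480.
With Q = [Cr³⁺]/[Ag⁺]^3 and the known concentrations, [Ag⁺]^3 in the denominator gives [Ag⁺] = 0.011 M.

0.011 M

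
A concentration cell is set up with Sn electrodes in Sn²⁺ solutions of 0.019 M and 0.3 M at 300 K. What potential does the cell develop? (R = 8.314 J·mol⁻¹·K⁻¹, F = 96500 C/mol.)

Both half-cells are Sn²⁺/Sn, so E°_cell = 0. The concentrated side is the cathode; the cell reaction moves Sn²⁺ from high to low concentration with n = 2.
Q = [Sn²⁺]_dilute/[Sn²⁺]_conc = 0.019/0.3 = 0.0633.
E = 0 − (RT/nF) ln Q = −((8.314×300)/(2×96500))(-2.759) = 0.0357 V.

0.036 V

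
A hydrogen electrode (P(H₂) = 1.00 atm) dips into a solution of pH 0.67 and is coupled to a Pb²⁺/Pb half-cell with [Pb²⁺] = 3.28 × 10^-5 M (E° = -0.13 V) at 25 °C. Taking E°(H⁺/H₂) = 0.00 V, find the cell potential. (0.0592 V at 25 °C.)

0.22 V

The hydrogen couple is the cathode, so E°_cell = 0.13 V; n = 2.
[H⁺] = 10^(−0.67) = 0.21 M, and Q = [Pb²⁺]·P(H₂) / [H⁺]^2 = 7.18 × 10^-4.
E = E° − (0.0592/2) log Q = 0.13 − (0.0592/2)(-3.144) = 0.223 V.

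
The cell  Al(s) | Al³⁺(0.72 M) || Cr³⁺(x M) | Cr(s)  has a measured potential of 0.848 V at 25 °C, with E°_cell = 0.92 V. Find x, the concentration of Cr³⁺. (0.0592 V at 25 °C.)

From the Nernst equation, log Q = n(E° − E)/0.0592 = 3(0.92 − 0.848)/0.0592 = 3.649, so Q = 4450.
With Q = [Al³⁺]/[Cr³⁺] and the known concentrations, [Cr³⁺] in the denominator gives [Cr³⁺] = 1.6 × 10^-4 M.

1.6 × 10^-4 M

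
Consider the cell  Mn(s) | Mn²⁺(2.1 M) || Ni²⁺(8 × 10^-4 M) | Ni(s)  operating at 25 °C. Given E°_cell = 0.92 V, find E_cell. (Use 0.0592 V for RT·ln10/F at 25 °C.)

0.819 V

Balancing electrons gives n = 2; the reaction quotient is Q = [Mn²⁺]/[Ni²⁺] = 2620.
At 25 °C, E = E° − (0.0592/n) log Q = 0.92 − (0.0592/2)(3.419) = 0.920 − 0.101 = 0.819 V.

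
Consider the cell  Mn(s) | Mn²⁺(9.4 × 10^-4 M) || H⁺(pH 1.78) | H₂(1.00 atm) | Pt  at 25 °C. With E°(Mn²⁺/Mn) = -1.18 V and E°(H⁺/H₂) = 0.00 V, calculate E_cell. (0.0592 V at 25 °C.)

1.16 V

The hydrogen couple is the cathode, so E°_cell = 1.18 V; n = 2.
[H⁺] = 10^(−1.78) = 0.017 M, and Q = [Mn²⁺]·P(H₂) / [H⁺]^2 = 3.41.
E = E° − (0.0592/2) log Q = 1.18 − (0.0592/2)(0.533) = 1.164 V.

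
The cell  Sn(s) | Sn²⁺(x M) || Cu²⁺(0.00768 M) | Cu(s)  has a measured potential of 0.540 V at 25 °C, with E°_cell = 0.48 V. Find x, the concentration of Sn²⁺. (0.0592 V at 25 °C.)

From the Nernst equation, log Q = n(E° − E)/0.0592 = 2(0.48 − 0.540)/0.0592 = -2.027, so Q = 0.00940.
With Q = [Sn²⁺]/[Cu²⁺] and the known concentrations, [Sn²⁺] in the numerator gives [Sn²⁺] = 7.2 × 10^-5 M.

7.2 × 10^-5 M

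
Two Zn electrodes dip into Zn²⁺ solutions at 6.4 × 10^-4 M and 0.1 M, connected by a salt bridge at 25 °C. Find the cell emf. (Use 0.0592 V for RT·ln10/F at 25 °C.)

Both half-cells are Zn²⁺/Zn, so E°_cell = 0. The concentrated side is the cathode; the cell reaction moves Zn²⁺ from high to low concentration with n = 2.
Q = [Zn²⁺]_dilute/[Zn²⁺]_conc = 6.4 × 10^-4/0.1 = 0.00640.
E = 0 − (0.0592/2) log Q = −(0.0592/2)(-2.194) = 0.0649 V.

0.065 V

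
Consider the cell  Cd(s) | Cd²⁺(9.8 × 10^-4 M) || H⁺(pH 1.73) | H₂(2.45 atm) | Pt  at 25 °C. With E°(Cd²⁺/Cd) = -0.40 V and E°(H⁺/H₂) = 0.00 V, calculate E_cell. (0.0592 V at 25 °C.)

The hydrogen couple is the cathode, so E°_cell = 0.40 V; n = 2.
[H⁺] = 10^(−1.73) = 0.019 M, and Q = [Cd²⁺]·P(H₂) / [H⁺]^2 = 6.92.
E = E° − (0.0592/2) log Q = 0.40 − (0.0592/2)(0.840) = 0.375 V.

0.38 V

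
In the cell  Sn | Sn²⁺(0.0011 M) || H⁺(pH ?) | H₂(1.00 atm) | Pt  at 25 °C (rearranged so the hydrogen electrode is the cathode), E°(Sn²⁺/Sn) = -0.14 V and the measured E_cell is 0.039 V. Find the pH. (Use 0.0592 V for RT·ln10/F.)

E°_cell = 0.14 V and n = 2.
log Q = n(E° − E)/0.0592 = 2×(0.14 − 0.039)/0.0592 = 3.412.
With Q = [Sn²⁺]·P(H₂) / [H⁺]^2, solving for [H⁺] gives log[H⁺] = -3.185, so pH = 3.19.

pH = 3.19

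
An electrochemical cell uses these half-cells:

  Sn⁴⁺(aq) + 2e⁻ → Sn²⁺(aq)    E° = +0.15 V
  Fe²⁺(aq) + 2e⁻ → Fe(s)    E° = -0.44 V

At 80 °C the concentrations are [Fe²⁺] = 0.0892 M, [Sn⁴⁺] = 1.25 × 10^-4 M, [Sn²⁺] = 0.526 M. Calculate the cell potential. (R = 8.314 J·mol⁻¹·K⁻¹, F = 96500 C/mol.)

The Sn⁴⁺/Sn²⁺ couple has the higher reduction potential and acts as the cathode, so E°_cell = +0.15 − (-0.44) = 0.59 V.
Balancing electrons gives n = 2; the reaction quotient is Q = [Fe²⁺]·[Sn²⁺]/[Sn⁴⁺] = 375.
E = E° − (RT/nF) ln Q = 0.59 − (8.314×353)/(2×96500) × (5.928) = 0.590 − 0.090 = 0.500 V.

0.500 V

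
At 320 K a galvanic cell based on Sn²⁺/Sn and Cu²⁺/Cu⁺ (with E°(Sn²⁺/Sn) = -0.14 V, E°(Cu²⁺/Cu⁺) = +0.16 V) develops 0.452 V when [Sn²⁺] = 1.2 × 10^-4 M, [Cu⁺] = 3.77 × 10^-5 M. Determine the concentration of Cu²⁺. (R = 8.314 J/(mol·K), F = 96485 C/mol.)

1 × 10^-4 M

From the Nernst equation, ln Q = nF(E° − E)/RT = 2×96485×(0.30 − 0.452)/(8.314×320) = -11.025, so Q = 1.63 × 10^-5.
With Q = [Sn²⁺]·[Cu⁺]^2/[Cu²⁺]^2 and the known concentrations, [Cu²⁺]^2 in the denominator gives [Cu²⁺] = 1 × 10^-4 M.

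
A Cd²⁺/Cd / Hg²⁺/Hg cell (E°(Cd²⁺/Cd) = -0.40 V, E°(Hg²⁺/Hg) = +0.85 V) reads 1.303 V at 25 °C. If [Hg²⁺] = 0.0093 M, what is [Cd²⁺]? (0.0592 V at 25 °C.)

1.5 × 10^-4 M

From the Nernst equation, log Q = n(E° − E)/0.0592 = 2(1.25 − 1.303)/0.0592 = -1.791, so Q = 0.0162.
With Q = [Cd²⁺]/[Hg²⁺] and the known concentrations, [Cd²⁺] in the numerator gives [Cd²⁺] = 1.5 × 10^-4 M.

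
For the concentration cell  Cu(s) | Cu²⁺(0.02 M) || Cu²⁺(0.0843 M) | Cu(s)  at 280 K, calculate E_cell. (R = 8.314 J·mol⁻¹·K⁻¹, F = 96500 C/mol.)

Both half-cells are Cu²⁺/Cu, so E°_cell = 0. The concentrated side is the cathode; the cell reaction moves Cu²⁺ from high to low concentration with n = 2.
Q = [Cu²⁺]_dilute/[Cu²⁺]_conc = 0.02/0.0843 = 0.237.
E = 0 − (RT/nF) ln Q = −((8.314×280)/(2×96500))(-1.439) = 0.0174 V.

0.017 V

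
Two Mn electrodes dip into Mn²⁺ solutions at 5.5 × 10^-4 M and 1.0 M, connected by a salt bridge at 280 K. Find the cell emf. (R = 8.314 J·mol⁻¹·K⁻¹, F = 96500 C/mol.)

0.091 V

Both half-cells are Mn²⁺/Mn, so E°_cell = 0. The concentrated side is the cathode; the cell reaction moves Mn²⁺ from high to low concentration with n = 2.
Q = [Mn²⁺]_dilute/[Mn²⁺]_conc = 5.5 × 10^-4/1.0 = 5.5 × 10^-4.
E = 0 − (RT/nF) ln Q = −((8.314×280)/(2×96500))(-7.506) = 0.0905 V.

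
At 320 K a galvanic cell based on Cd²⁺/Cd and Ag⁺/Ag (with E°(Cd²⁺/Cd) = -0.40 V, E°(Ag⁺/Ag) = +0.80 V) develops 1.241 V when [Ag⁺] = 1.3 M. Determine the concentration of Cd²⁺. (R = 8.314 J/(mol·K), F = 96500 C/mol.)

From the Nernst equation, ln Q = nF(E° − E)/RT = 2×96500×(1.20 − 1.241)/(8.314×320) = -2.974, so Q = 0.0511.
With Q = [Cd²⁺]/[Ag⁺]^2 and the known concentrations, [Cd²⁺] in the numerator gives [Cd²⁺] = 0.086 M.

0.086 M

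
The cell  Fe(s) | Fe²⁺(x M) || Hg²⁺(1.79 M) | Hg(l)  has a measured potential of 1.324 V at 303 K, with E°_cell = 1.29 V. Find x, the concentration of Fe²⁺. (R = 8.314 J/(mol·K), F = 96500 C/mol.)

0.13 M

From the Nernst equation, ln Q = nF(E° − E)/RT = 2×96500×(1.29 − 1.324)/(8.314×303) = -2.605, so Q = 0.0739.
With Q = [Fe²⁺]/[Hg²⁺] and the known concentrations, [Fe²⁺] in the numerator gives [Fe²⁺] = 0.13 M.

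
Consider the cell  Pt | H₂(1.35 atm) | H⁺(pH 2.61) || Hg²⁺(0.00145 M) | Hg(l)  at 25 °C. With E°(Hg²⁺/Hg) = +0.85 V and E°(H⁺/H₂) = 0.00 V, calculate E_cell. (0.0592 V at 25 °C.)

The Hg²⁺/Hg couple is the cathode, so E°_cell = 0.85 V; n = 2.
[H⁺] = 10^(−2.61) = 0.0025 M, and Q = [H⁺]^2 / ([Hg²⁺]·P(H₂)) = 0.00308.
E = E° − (0.0592/2) log Q = 0.85 − (0.0592/2)(-2.512) = 0.924 V.

0.92 V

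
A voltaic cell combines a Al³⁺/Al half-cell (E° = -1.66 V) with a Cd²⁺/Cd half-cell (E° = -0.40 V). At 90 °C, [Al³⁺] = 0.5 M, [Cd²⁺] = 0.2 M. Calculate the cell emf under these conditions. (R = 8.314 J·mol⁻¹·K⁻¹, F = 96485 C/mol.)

The Cd²⁺/Cd couple has the higher reduction potential and acts as the cathode, so E°_cell = -0.40 − (-1.66) = 1.26 V.
Balancing electrons gives n = 6; the reaction quotient is Q = [Al³⁺]^2/[Cd²⁺]^3 = 31.2.
E = E° − (RT/nF) ln Q = 1.26 − (8.314×363)/(6×96485) × (3.442) = 1.260 − 0.018 = 1.242 V.

1.24 V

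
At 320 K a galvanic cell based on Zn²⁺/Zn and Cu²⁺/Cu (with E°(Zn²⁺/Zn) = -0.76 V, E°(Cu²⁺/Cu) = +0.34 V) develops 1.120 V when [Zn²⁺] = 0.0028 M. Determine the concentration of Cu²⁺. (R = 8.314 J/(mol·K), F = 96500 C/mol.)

From the Nernst equation, ln Q = nF(E° − E)/RT = 2×96500×(1.10 − 1.120)/(8.314×320) = -1.451, so Q = 0.234.
With Q = [Zn²⁺]/[Cu²⁺] and the known concentrations, [Cu²⁺] in the denominator gives [Cu²⁺] = 0.012 M.

0.012 M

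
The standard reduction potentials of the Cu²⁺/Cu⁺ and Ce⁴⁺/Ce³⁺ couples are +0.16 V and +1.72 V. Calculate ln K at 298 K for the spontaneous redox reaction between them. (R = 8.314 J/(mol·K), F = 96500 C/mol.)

E°_cell = +1.72 − (+0.16) = 1.56 V, with n = 1 electron transferred.
At equilibrium E = 0, so the Nernst equation gives ln K = nFE°/RT = (1)(96500)(1.56)/((8.314)(298)) = 60.76.

ln K = 60.8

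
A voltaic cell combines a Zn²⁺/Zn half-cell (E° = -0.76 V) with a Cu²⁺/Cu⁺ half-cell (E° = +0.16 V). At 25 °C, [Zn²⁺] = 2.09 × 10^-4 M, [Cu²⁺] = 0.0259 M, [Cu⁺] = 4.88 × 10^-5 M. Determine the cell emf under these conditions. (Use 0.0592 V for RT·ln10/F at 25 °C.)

The Cu²⁺/Cu⁺ couple has the higher reduction potential and acts as the cathode, so E°_cell = +0.16 − (-0.76) = 0.92 V.
Balancing electrons gives n = 2; the reaction quotient is Q = [Zn²⁺]·[Cu⁺]^2/[Cu²⁺]^2 = 7.42 × 10^-10.
At 25 °C, E = E° − (0.0592/n) log Q = 0.92 − (0.0592/2)(-9.130) = 0.920 + 0.270 = 1.190 V.

1.19 V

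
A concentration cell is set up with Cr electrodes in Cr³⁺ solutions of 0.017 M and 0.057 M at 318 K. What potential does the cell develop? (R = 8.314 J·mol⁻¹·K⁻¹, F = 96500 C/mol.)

Both half-cells are Cr³⁺/Cr, so E°_cell = 0. The concentrated side is the cathode; the cell reaction moves Cr³⁺ from high to low concentration with n = 3.
Q = [Cr³⁺]_dilute/[Cr³⁺]_conc = 0.017/0.057 = 0.298.
E = 0 − (RT/nF) ln Q = −((8.314×318)/(3×96500))(-1.210) = 0.0111 V.

0.011 V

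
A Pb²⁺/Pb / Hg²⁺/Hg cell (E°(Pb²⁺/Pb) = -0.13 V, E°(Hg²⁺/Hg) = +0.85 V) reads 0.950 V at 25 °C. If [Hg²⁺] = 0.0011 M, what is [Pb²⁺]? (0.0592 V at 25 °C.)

From the Nernst equation, log Q = n(E° − E)/0.0592 = 2(0.98 − 0.950)/0.0592 = 1.014, so Q = 10.3.
With Q = [Pb²⁺]/[Hg²⁺] and the known concentrations, [Pb²⁺] in the numerator gives [Pb²⁺] = 0.011 M.

0.011 M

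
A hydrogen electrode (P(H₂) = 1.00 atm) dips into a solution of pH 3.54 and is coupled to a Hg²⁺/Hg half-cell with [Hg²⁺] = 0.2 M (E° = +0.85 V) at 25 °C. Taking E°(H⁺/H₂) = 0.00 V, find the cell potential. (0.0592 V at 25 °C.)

1.04 V

The Hg²⁺/Hg couple is the cathode, so E°_cell = 0.85 V; n = 2.
[H⁺] = 10^(−3.54) = 2.9 × 10^-4 M, and Q = [H⁺]^2 / ([Hg²⁺]·P(H₂)) = 4.16 × 10^-7.
E = E° − (0.0592/2) log Q = 0.85 − (0.0592/2)(-6.381) = 1.039 V.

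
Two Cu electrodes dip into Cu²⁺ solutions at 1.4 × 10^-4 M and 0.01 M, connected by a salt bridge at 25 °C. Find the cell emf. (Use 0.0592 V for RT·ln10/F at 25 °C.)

0.055 V

Both half-cells are Cu²⁺/Cu, so E°_cell = 0. The concentrated side is the cathode; the cell reaction moves Cu²⁺ from high to low concentration with n = 2.
Q = [Cu²⁺]_dilute/[Cu²⁺]_conc = 1.4 × 10^-4/0.01 = 0.0140.
E = 0 − (0.0592/2) log Q = −(0.0592/2)(-1.854) = 0.0549 V.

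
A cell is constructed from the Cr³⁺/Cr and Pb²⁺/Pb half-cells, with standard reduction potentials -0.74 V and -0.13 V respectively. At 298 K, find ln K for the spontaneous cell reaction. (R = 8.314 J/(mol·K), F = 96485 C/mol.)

ln K = 142.5

E°_cell = -0.13 − (-0.74) = 0.61 V, with n = 6 electrons transferred.
At equilibrium E = 0, so the Nernst equation gives ln K = nFE°/RT = (6)(96485)(0.61)/((8.314)(298)) = 142.53.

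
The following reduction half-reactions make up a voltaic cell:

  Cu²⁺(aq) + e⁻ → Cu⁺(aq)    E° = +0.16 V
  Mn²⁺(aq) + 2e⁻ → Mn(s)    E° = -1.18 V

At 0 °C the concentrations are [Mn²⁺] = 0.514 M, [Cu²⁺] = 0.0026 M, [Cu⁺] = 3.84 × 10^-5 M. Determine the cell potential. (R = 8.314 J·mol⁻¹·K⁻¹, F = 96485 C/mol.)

1.45 V

The Cu²⁺/Cu⁺ couple has the higher reduction potential and acts as the cathode, so E°_cell = +0.16 − (-1.18) = 1.34 V.
Balancing electrons gives n = 2; the reaction quotient is Q = [Mn²⁺]·[Cu⁺]^2/[Cu²⁺]^2 = 1.12 × 10^-4.
E = E° − (RT/nF) ln Q = 1.34 − (8.314×273)/(2×96485) × (-9.096) = 1.340 + 0.107 = 1.447 V.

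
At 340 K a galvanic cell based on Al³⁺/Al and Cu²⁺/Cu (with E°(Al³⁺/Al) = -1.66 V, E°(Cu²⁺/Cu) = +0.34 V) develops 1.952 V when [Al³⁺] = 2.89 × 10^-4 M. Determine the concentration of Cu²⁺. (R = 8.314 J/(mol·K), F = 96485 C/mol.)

From the Nernst equation, ln Q = nF(E° − E)/RT = 6×96485×(2.00 − 1.952)/(8.314×340) = 9.830, so Q = 1.86 × 10^4.
With Q = [Al³⁺]^2/[Cu²⁺]^3 and the known concentrations, [Cu²⁺]^3 in the denominator gives [Cu²⁺] = 1.7 × 10^-4 M.

1.7 × 10^-4 M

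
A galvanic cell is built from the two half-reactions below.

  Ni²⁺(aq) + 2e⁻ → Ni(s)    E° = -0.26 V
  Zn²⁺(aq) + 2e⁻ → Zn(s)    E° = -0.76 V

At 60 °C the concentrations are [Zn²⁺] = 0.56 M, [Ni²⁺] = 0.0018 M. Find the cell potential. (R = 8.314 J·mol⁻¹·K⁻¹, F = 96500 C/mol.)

0.418 V

The Ni²⁺/Ni couple has the higher reduction potential and acts as the cathode, so E°_cell = -0.26 − (-0.76) = 0.50 V.
Balancing electrons gives n = 2; the reaction quotient is Q = [Zn²⁺]/[Ni²⁺] = 311.
E = E° − (RT/nF) ln Q = 0.50 − (8.314×333)/(2×96500) × (5.740) = 0.500 − 0.082 = 0.418 V.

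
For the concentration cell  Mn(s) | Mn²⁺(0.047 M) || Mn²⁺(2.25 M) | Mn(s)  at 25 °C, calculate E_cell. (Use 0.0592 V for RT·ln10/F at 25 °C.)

0.050 V

Both half-cells are Mn²⁺/Mn, so E°_cell = 0. The concentrated side is the cathode; the cell reaction moves Mn²⁺ from high to low concentration with n = 2.
Q = [Mn²⁺]_dilute/[Mn²⁺]_conc = 0.047/2.25 = 0.0209.
E = 0 − (0.0592/2) log Q = −(0.0592/2)(-1.680) = 0.0497 V.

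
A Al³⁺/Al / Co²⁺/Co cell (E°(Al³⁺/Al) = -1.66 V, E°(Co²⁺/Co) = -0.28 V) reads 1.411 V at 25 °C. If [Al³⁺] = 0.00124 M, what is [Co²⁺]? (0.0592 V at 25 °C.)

0.13 M

From the Nernst equation, log Q = n(E° − E)/0.0592 = 6(1.38 − 1.411)/0.0592 = -3.142, so Q = 7.21 × 10^-4.
With Q = [Al³⁺]^2/[Co²⁺]^3 and the known concentrations, [Co²⁺]^3 in the denominator gives [Co²⁺] = 0.13 M.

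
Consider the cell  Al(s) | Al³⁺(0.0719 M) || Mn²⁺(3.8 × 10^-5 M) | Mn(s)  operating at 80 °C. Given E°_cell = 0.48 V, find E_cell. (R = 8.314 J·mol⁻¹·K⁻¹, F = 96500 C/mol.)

Balancing electrons gives n = 6; the reaction quotient is Q = [Al³⁺]^2/[Mn²⁺]^3 = 9.42 × 10^10.
E = E° − (RT/nF) ln Q = 0.48 − (8.314×353)/(6×96500) × (25.269) = 0.480 − 0.128 = 0.352 V.

0.352 V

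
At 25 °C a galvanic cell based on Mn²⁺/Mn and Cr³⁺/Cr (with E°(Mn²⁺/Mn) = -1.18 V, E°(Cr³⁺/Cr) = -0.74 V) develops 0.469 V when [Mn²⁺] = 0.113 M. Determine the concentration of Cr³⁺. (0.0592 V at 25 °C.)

1.1 M

From the Nernst equation, log Q = n(E° − E)/0.0592 = 6(0.44 − 0.469)/0.0592 = -2.939, so Q = 0.00115.
With Q = [Mn²⁺]^3/[Cr³⁺]^2 and the known concentrations, [Cr³⁺]^2 in the denominator gives [Cr³⁺] = 1.1 M.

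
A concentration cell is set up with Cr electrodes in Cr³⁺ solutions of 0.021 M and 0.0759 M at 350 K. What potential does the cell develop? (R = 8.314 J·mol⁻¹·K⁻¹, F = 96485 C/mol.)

Both half-cells are Cr³⁺/Cr, so E°_cell = 0. The concentrated side is the cathode; the cell reaction moves Cr³⁺ from high to low concentration with n = 3.
Q = [Cr³⁺]_dilute/[Cr³⁺]_conc = 0.021/0.0759 = 0.277.
E = 0 − (RT/nF) ln Q = −((8.314×350)/(3×96485))(-1.285) = 0.0129 V.

0.013 V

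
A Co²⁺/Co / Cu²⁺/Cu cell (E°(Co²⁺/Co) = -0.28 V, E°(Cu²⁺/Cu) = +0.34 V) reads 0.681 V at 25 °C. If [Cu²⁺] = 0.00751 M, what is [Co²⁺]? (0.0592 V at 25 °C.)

From the Nernst equation, log Q = n(E° − E)/0.0592 = 2(0.62 − 0.681)/0.0592 = -2.061, so Q = 0.00869.
With Q = [Co²⁺]/[Cu²⁺] and the known concentrations, [Co²⁺] in the numerator gives [Co²⁺] = 6.5 × 10^-5 M.

6.5 × 10^-5 M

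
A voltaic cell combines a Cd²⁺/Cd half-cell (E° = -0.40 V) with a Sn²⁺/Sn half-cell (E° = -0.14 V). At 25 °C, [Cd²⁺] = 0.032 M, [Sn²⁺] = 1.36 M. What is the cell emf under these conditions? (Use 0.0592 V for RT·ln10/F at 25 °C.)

The Sn²⁺/Sn couple has the higher reduction potential and acts as the cathode, so E°_cell = -0.14 − (-0.40) = 0.26 V.
Balancing electrons gives n = 2; the reaction quotient is Q = [Cd²⁺]/[Sn²⁺] = 0.0235.
At 25 °C, E = E° − (0.0592/n) log Q = 0.26 − (0.0592/2)(-1.628) = 0.260 + 0.048 = 0.308 V.

0.308 V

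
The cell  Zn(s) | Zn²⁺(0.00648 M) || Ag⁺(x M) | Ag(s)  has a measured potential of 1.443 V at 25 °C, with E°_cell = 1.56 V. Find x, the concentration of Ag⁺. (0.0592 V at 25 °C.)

8.5 × 10^-4 M

From the Nernst equation, log Q = n(E° − E)/0.0592 = 2(1.56 − 1.443)/0.0592 = 3.953, so Q = 8970.
With Q = [Zn²⁺]/[Ag⁺]^2 and the known concentrations, [Ag⁺]^2 in the denominator gives [Ag⁺] = 8.5 × 10^-4 M.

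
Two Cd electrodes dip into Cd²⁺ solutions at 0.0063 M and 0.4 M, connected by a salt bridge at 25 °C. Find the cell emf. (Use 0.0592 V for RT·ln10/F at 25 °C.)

Both half-cells are Cd²⁺/Cd, so E°_cell = 0. The concentrated side is the cathode; the cell reaction moves Cd²⁺ from high to low concentration with n = 2.
Q = [Cd²⁺]_dilute/[Cd²⁺]_conc = 0.0063/0.4 = 0.0157.
E = 0 − (0.0592/2) log Q = −(0.0592/2)(-1.803) = 0.0534 V.

0.053 V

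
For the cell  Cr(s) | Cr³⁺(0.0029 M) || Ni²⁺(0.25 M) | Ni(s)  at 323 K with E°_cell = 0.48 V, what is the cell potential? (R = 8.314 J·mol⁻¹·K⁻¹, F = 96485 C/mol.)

Balancing electrons gives n = 6; the reaction quotient is Q = [Cr³⁺]^2/[Ni²⁺]^3 = 5.38 × 10^-4.
E = E° − (RT/nF) ln Q = 0.48 − (8.314×323)/(6×96485) × (-7.527) = 0.480 + 0.035 = 0.515 V.

0.515 V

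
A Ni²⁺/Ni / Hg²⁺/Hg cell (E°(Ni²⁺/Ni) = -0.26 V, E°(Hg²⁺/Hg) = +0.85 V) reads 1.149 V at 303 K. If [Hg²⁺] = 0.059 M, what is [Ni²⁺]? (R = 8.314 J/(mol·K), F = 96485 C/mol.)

From the Nernst equation, ln Q = nF(E° − E)/RT = 2×96485×(1.11 − 1.149)/(8.314×303) = -2.987, so Q = 0.0504.
With Q = [Ni²⁺]/[Hg²⁺] and the known concentrations, [Ni²⁺] in the numerator gives [Ni²⁺] = 0.003 M.

0.003 M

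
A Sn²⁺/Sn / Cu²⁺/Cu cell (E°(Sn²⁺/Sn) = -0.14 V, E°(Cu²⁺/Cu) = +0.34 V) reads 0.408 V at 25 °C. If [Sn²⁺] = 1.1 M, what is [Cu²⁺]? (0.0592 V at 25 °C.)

0.0041 M

From the Nernst equation, log Q = n(E° − E)/0.0592 = 2(0.48 − 0.408)/0.0592 = 2.432, so Q = 271.
With Q = [Sn²⁺]/[Cu²⁺] and the known concentrations, [Cu²⁺] in the denominator gives [Cu²⁺] = 0.0041 M.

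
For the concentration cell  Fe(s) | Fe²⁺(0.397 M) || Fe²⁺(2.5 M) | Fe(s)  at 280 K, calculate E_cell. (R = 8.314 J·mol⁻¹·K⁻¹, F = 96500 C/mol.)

0.022 V

Both half-cells are Fe²⁺/Fe, so E°_cell = 0. The concentrated side is the cathode; the cell reaction moves Fe²⁺ from high to low concentration with n = 2.
Q = [Fe²⁺]_dilute/[Fe²⁺]_conc = 0.397/2.5 = 0.159.
E = 0 − (RT/nF) ln Q = −((8.314×280)/(2×96500))(-1.840) = 0.0222 V.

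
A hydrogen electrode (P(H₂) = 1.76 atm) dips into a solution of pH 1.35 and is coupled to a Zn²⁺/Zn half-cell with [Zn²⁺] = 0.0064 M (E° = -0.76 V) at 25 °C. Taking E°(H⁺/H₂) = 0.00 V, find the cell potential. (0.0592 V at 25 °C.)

0.74 V

The hydrogen couple is the cathode, so E°_cell = 0.76 V; n = 2.
[H⁺] = 10^(−1.35) = 0.045 M, and Q = [Zn²⁺]·P(H₂) / [H⁺]^2 = 5.65.
E = E° − (0.0592/2) log Q = 0.76 − (0.0592/2)(0.752) = 0.738 V.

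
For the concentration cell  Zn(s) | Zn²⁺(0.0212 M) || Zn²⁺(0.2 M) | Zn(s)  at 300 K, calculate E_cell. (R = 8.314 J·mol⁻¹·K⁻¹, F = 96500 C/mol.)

0.029 V

Both half-cells are Zn²⁺/Zn, so E°_cell = 0. The concentrated side is the cathode; the cell reaction moves Zn²⁺ from high to low concentration with n = 2.
Q = [Zn²⁺]_dilute/[Zn²⁺]_conc = 0.0212/0.2 = 0.106.
E = 0 − (RT/nF) ln Q = −((8.314×300)/(2×96500))(-2.244) = 0.0290 V.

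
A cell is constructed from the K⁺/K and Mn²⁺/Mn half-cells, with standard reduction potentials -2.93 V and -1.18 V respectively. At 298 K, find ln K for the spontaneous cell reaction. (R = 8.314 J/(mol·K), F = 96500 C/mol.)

E°_cell = -1.18 − (-2.93) = 1.75 V, with n = 2 electrons transferred.
At equilibrium E = 0, so the Nernst equation gives ln K = nFE°/RT = (2)(96500)(1.75)/((8.314)(298)) = 136.32.

ln K = 136.3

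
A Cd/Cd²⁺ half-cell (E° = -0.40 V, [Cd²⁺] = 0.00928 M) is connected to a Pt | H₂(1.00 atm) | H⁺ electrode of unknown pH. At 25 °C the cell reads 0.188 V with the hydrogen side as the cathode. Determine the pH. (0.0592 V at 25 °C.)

pH = 4.60

E°_cell = 0.40 V and n = 2.
log Q = n(E° − E)/0.0592 = 2×(0.40 − 0.188)/0.0592 = 7.162.
With Q = [Cd²⁺]·P(H₂) / [H⁺]^2, solving for [H⁺] gives log[H⁺] = -4.597, so pH = 4.60.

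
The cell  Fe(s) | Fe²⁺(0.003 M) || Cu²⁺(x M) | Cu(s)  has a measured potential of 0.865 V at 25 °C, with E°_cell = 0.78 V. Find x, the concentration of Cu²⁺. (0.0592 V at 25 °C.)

2.2 M

From the Nernst equation, log Q = n(E° − E)/0.0592 = 2(0.78 − 0.865)/0.0592 = -2.872, so Q = 0.00134.
With Q = [Fe²⁺]/[Cu²⁺] and the known concentrations, [Cu²⁺] in the denominator gives [Cu²⁺] = 2.2 M.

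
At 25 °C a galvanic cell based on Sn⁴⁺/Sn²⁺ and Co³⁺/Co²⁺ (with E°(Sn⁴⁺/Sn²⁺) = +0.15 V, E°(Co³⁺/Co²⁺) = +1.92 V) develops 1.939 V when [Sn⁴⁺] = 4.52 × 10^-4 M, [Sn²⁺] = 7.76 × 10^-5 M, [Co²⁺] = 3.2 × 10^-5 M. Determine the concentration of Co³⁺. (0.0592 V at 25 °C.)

From the Nernst equation, log Q = n(E° − E)/0.0592 = 2(1.77 − 1.939)/0.0592 = -5.709, so Q = 1.95 × 10^-6.
With Q = [Sn⁴⁺]·[Co²⁺]^2/([Sn²⁺]·[Co³⁺]^2) and the known concentrations, [Co³⁺]^2 in the denominator gives [Co³⁺] = 0.055 M.

0.055 M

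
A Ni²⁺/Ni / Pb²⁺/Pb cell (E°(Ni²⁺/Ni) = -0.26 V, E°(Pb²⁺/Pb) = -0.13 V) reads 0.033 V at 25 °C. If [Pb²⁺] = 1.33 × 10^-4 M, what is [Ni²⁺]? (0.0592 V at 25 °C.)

0.25 M

From the Nernst equation, log Q = n(E° − E)/0.0592 = 2(0.13 − 0.033)/0.0592 = 3.277, so Q = 1890.
With Q = [Ni²⁺]/[Pb²⁺] and the known concentrations, [Ni²⁺] in the numerator gives [Ni²⁺] = 0.25 M.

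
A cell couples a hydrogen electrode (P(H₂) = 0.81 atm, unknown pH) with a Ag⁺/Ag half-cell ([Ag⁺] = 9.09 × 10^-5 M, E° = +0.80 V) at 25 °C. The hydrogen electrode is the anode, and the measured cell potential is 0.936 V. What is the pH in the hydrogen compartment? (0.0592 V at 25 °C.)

E°_cell = 0.80 V and n = 2.
log Q = n(E° − E)/0.0592 = 2×(0.80 − 0.936)/0.0592 = -4.595.
With Q = [H⁺]^2 / ([Ag⁺]^2·P(H₂)), solving for [H⁺] gives log[H⁺] = -6.384, so pH = 6.38.

pH = 6.38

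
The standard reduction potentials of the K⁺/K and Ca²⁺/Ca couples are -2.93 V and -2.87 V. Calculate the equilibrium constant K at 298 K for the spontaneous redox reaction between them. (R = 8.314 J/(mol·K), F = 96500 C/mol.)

E°_cell = -2.87 − (-2.93) = 0.06 V, with n = 2 electrons transferred.
At equilibrium E = 0, so the Nernst equation gives ln K = nFE°/RT = (2)(96500)(0.06)/((8.314)(298)) = 4.67.
K = e^4.67 = 110.

110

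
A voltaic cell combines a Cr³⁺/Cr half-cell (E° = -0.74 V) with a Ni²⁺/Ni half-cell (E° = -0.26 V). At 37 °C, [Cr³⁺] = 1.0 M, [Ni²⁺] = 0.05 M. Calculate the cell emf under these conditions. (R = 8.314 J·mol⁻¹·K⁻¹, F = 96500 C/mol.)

The Ni²⁺/Ni couple has the higher reduction potential and acts as the cathode, so E°_cell = -0.26 − (-0.74) = 0.48 V.
Balancing electrons gives n = 6; the reaction quotient is Q = [Cr³⁺]^2/[Ni²⁺]^3 = 8000.
E = E° − (RT/nF) ln Q = 0.48 − (8.314×310)/(6×96500) × (8.987) = 0.480 − 0.040 = 0.440 V.

0.440 V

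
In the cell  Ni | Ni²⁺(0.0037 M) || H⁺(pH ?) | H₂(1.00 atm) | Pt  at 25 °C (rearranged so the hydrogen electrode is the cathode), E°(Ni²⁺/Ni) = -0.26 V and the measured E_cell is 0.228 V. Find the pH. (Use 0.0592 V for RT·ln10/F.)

pH = 1.76

E°_cell = 0.26 V and n = 2.
log Q = n(E° − E)/0.0592 = 2×(0.26 − 0.228)/0.0592 = 1.081.
With Q = [Ni²⁺]·P(H₂) / [H⁺]^2, solving for [H⁺] gives log[H⁺] = -1.756, so pH = 1.76.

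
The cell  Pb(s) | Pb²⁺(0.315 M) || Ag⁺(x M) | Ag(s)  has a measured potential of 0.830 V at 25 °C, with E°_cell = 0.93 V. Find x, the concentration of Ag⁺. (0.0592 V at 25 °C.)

From the Nernst equation, log Q = n(E° − E)/0.0592 = 2(0.93 − 0.830)/0.0592 = 3.378, so Q = 2390.
With Q = [Pb²⁺]/[Ag⁺]^2 and the known concentrations, [Ag⁺]^2 in the denominator gives [Ag⁺] = 0.011 M.

0.011 M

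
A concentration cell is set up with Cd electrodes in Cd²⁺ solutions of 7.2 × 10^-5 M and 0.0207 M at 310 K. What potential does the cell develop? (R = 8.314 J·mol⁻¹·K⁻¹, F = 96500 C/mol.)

Both half-cells are Cd²⁺/Cd, so E°_cell = 0. The concentrated side is the cathode; the cell reaction moves Cd²⁺ from high to low concentration with n = 2.
Q = [Cd²⁺]_dilute/[Cd²⁺]_conc = 7.2 × 10^-5/0.0207 = 0.00348.
E = 0 − (RT/nF) ln Q = −((8.314×310)/(2×96500))(-5.661) = 0.0756 V.

0.076 V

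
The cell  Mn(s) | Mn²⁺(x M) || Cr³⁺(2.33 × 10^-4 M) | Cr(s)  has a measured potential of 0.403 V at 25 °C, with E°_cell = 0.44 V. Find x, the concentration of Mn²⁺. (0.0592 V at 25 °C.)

From the Nernst equation, log Q = n(E° − E)/0.0592 = 6(0.44 − 0.403)/0.0592 = 3.750, so Q = 5620.
With Q = [Mn²⁺]^3/[Cr³⁺]^2 and the known concentrations, [Mn²⁺]^3 in the numerator gives [Mn²⁺] = 0.067 M.

0.067 M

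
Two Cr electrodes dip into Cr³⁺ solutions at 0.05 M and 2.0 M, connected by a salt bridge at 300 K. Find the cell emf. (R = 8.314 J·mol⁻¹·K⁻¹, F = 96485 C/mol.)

0.032 V

Both half-cells are Cr³⁺/Cr, so E°_cell = 0. The concentrated side is the cathode; the cell reaction moves Cr³⁺ from high to low concentration with n = 3.
Q = [Cr³⁺]_dilute/[Cr³⁺]_conc = 0.05/2.0 = 0.0250.
E = 0 − (RT/nF) ln Q = −((8.314×300)/(3×96485))(-3.689) = 0.0318 V.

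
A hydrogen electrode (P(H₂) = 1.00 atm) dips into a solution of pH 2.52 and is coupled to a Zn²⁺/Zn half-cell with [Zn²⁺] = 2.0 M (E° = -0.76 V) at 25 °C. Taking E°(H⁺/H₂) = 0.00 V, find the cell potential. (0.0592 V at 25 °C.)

0.60 V

The hydrogen couple is the cathode, so E°_cell = 0.76 V; n = 2.
[H⁺] = 10^(−2.52) = 0.0030 M, and Q = [Zn²⁺]·P(H₂) / [H⁺]^2 = 2.19 × 10^5.
E = E° − (0.0592/2) log Q = 0.76 − (0.0592/2)(5.341) = 0.602 V.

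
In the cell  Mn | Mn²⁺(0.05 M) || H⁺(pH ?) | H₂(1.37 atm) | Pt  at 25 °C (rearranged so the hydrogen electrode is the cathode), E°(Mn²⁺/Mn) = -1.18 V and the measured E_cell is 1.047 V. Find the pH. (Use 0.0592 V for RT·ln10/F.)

pH = 2.83

E°_cell = 1.18 V and n = 2.
log Q = n(E° − E)/0.0592 = 2×(1.18 − 1.047)/0.0592 = 4.493.
With Q = [Mn²⁺]·P(H₂) / [H⁺]^2, solving for [H⁺] gives log[H⁺] = -2.829, so pH = 2.83.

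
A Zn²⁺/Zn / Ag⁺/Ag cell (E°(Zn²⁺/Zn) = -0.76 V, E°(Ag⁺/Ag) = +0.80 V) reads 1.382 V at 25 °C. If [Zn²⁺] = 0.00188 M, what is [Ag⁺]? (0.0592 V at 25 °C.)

From the Nernst equation, log Q = n(E° − E)/0.0592 = 2(1.56 − 1.382)/0.0592 = 6.014, so Q = 1.03 × 10^6.
With Q = [Zn²⁺]/[Ag⁺]^2 and the known concentrations, [Ag⁺]^2 in the denominator gives [Ag⁺] = 4.3 × 10^-5 M.

4.3 × 10^-5 M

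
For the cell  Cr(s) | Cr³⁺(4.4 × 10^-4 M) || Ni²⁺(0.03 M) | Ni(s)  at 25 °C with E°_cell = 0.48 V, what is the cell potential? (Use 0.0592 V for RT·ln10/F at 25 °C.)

0.501 V

Balancing electrons gives n = 6; the reaction quotient is Q = [Cr³⁺]^2/[Ni²⁺]^3 = 0.00717.
At 25 °C, E = E° − (0.0592/n) log Q = 0.48 − (0.0592/6)(-2.144) = 0.480 + 0.021 = 0.501 V.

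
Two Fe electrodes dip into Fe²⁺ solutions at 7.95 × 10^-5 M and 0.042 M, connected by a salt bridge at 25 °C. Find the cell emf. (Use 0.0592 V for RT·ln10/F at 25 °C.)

Both half-cells are Fe²⁺/Fe, so E°_cell = 0. The concentrated side is the cathode; the cell reaction moves Fe²⁺ from high to low concentration with n = 2.
Q = [Fe²⁺]_dilute/[Fe²⁺]_conc = 7.95 × 10^-5/0.042 = 0.00189.
E = 0 − (0.0592/2) log Q = −(0.0592/2)(-2.723) = 0.0806 V.

0.081 V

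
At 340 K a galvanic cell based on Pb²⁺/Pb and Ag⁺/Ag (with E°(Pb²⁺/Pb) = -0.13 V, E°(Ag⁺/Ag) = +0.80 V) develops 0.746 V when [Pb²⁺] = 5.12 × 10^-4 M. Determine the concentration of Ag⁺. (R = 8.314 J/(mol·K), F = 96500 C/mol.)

4.2 × 10^-5 M

From the Nernst equation, ln Q = nF(E° − E)/RT = 2×96500×(0.93 − 0.746)/(8.314×340) = 12.563, so Q = 2.86 × 10^5.
With Q = [Pb²⁺]/[Ag⁺]^2 and the known concentrations, [Ag⁺]^2 in the denominator gives [Ag⁺] = 4.2 × 10^-5 M.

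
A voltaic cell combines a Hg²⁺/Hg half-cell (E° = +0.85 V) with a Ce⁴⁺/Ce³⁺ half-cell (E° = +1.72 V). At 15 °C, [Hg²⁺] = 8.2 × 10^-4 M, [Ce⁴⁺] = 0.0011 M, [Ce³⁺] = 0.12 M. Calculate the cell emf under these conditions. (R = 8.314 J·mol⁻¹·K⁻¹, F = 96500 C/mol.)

The Ce⁴⁺/Ce³⁺ couple has the higher reduction potential and acts as the cathode, so E°_cell = +1.72 − (+0.85) = 0.87 V.
Balancing electrons gives n = 2; the reaction quotient is Q = [Hg²⁺]·[Ce³⁺]^2/[Ce⁴⁺]^2 = 9.76.
E = E° − (RT/nF) ln Q = 0.87 − (8.314×288)/(2×96500) × (2.278) = 0.870 − 0.028 = 0.842 V.

0.842 V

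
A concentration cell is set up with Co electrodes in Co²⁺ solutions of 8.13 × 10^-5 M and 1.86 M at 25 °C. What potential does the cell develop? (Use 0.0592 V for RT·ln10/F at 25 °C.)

0.13 V

Both half-cells are Co²⁺/Co, so E°_cell = 0. The concentrated side is the cathode; the cell reaction moves Co²⁺ from high to low concentration with n = 2.
Q = [Co²⁺]_dilute/[Co²⁺]_conc = 8.13 × 10^-5/1.86 = 4.37 × 10^-5.
E = 0 − (0.0592/2) log Q = −(0.0592/2)(-4.359) = 0.1290 V.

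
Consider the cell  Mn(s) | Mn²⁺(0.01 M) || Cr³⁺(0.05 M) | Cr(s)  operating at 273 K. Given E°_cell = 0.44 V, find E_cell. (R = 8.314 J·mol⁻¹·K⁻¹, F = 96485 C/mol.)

Balancing electrons gives n = 6; the reaction quotient is Q = [Mn²⁺]^3/[Cr³⁺]^2 = 4 × 10^-4.
E = E° − (RT/nF) ln Q = 0.44 − (8.314×273)/(6×96485) × (-7.824) = 0.440 + 0.031 = 0.471 V.

0.471 V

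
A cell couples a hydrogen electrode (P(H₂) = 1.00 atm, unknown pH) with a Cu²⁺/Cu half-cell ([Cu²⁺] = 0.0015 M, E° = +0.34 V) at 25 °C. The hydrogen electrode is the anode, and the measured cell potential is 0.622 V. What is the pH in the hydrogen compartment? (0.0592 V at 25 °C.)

pH = 6.18

E°_cell = 0.34 V and n = 2.
log Q = n(E° − E)/0.0592 = 2×(0.34 − 0.622)/0.0592 = -9.527.
With Q = [H⁺]^2 / ([Cu²⁺]·P(H₂)), solving for [H⁺] gives log[H⁺] = -6.175, so pH = 6.18.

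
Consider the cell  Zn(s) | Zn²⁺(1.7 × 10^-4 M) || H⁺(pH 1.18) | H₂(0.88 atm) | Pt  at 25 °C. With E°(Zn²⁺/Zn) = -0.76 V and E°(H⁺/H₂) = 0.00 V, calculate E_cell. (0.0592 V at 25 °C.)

The hydrogen couple is the cathode, so E°_cell = 0.76 V; n = 2.
[H⁺] = 10^(−1.18) = 0.066 M, and Q = [Zn²⁺]·P(H₂) / [H⁺]^2 = 0.0343.
E = E° − (0.0592/2) log Q = 0.76 − (0.0592/2)(-1.465) = 0.803 V.

0.80 V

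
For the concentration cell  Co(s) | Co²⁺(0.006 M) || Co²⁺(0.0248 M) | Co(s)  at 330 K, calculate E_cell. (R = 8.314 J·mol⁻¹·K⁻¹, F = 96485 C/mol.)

Both half-cells are Co²⁺/Co, so E°_cell = 0. The concentrated side is the cathode; the cell reaction moves Co²⁺ from high to low concentration with n = 2.
Q = [Co²⁺]_dilute/[Co²⁺]_conc = 0.006/0.0248 = 0.242.
E = 0 − (RT/nF) ln Q = −((8.314×330)/(2×96485))(-1.419) = 0.0202 V.

0.020 V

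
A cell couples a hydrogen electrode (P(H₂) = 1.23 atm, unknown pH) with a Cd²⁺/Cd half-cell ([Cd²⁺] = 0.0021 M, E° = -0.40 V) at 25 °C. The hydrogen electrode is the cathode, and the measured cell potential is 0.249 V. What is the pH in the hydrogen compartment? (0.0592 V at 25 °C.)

pH = 3.84

E°_cell = 0.40 V and n = 2.
log Q = n(E° − E)/0.0592 = 2×(0.40 − 0.249)/0.0592 = 5.101.
With Q = [Cd²⁺]·P(H₂) / [H⁺]^2, solving for [H⁺] gives log[H⁺] = -3.845, so pH = 3.84.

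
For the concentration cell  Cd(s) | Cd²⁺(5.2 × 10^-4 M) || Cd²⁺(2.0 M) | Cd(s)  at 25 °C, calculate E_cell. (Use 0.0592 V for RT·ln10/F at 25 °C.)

0.11 V

Both half-cells are Cd²⁺/Cd, so E°_cell = 0. The concentrated side is the cathode; the cell reaction moves Cd²⁺ from high to low concentration with n = 2.
Q = [Cd²⁺]_dilute/[Cd²⁺]_conc = 5.2 × 10^-4/2.0 = 2.6 × 10^-4.
E = 0 − (0.0592/2) log Q = −(0.0592/2)(-3.585) = 0.1061 V.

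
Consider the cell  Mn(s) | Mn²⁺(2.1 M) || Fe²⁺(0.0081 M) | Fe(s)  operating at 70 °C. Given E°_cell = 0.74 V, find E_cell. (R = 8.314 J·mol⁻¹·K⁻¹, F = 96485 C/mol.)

0.658 V

Balancing electrons gives n = 2; the reaction quotient is Q = [Mn²⁺]/[Fe²⁺] = 259.
E = E° − (RT/nF) ln Q = 0.74 − (8.314×343)/(2×96485) × (5.558) = 0.740 − 0.082 = 0.658 V.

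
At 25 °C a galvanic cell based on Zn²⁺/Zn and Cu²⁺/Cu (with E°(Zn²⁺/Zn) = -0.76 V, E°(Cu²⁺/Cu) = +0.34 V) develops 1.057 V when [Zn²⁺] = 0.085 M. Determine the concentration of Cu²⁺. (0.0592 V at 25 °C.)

From the Nernst equation, log Q = n(E° − E)/0.0592 = 2(1.10 − 1.057)/0.0592 = 1.453, so Q = 28.4.
With Q = [Zn²⁺]/[Cu²⁺] and the known concentrations, [Cu²⁺] in the denominator gives [Cu²⁺] = 0.003 M.

0.003 M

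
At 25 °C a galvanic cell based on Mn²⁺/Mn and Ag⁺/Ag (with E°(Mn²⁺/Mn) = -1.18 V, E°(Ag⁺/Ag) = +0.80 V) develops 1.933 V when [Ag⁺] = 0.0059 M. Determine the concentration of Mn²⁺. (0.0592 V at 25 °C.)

0.0013 M

From the Nernst equation, log Q = n(E° − E)/0.0592 = 2(1.98 − 1.933)/0.0592 = 1.588, so Q = 38.7.
With Q = [Mn²⁺]/[Ag⁺]^2 and the known concentrations, [Mn²⁺] in the numerator gives [Mn²⁺] = 0.0013 M.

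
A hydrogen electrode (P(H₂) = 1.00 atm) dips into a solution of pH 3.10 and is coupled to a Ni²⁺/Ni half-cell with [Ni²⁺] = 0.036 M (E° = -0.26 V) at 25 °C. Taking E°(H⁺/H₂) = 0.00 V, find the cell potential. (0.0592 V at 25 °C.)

The hydrogen couple is the cathode, so E°_cell = 0.26 V; n = 2.
[H⁺] = 10^(−3.10) = 7.9 × 10^-4 M, and Q = [Ni²⁺]·P(H₂) / [H⁺]^2 = 5.71 × 10^4.
E = E° − (0.0592/2) log Q = 0.26 − (0.0592/2)(4.756) = 0.119 V.

0.12 V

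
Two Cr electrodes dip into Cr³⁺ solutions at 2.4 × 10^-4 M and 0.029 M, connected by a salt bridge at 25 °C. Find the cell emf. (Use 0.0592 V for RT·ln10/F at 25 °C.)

Both half-cells are Cr³⁺/Cr, so E°_cell = 0. The concentrated side is the cathode; the cell reaction moves Cr³⁺ from high to low concentration with n = 3.
Q = [Cr³⁺]_dilute/[Cr³⁺]_conc = 2.4 × 10^-4/0.029 = 0.00828.
E = 0 − (0.0592/3) log Q = −(0.0592/3)(-2.082) = 0.0411 V.

0.041 V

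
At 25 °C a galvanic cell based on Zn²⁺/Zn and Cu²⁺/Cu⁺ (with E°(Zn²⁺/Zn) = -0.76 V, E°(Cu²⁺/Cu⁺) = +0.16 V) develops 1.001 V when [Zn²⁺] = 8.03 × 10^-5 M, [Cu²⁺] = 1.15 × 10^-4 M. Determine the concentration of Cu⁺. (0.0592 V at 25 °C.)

From the Nernst equation, log Q = n(E° − E)/0.0592 = 2(0.92 − 1.001)/0.0592 = -2.736, so Q = 0.00183.
With Q = [Zn²⁺]·[Cu⁺]^2/[Cu²⁺]^2 and the known concentrations, [Cu⁺]^2 in the numerator gives [Cu⁺] = 5.5 × 10^-4 M.

5.5 × 10^-4 M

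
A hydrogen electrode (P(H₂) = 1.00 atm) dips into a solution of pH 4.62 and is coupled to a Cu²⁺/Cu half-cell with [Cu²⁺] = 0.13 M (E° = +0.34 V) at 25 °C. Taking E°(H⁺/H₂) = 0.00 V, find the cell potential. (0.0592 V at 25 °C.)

The Cu²⁺/Cu couple is the cathode, so E°_cell = 0.34 V; n = 2.
[H⁺] = 10^(−4.62) = 2.4 × 10^-5 M, and Q = [H⁺]^2 / ([Cu²⁺]·P(H₂)) = 4.43 × 10^-9.
E = E° − (0.0592/2) log Q = 0.34 − (0.0592/2)(-8.354) = 0.587 V.

0.59 V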